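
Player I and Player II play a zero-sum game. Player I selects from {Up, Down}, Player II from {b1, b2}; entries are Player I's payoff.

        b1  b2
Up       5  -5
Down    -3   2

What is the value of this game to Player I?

Row minima: Up → -5, Down → -3; maximin = -3.
Column maxima: b1 → 5, b2 → 2; minimax = 2.
-3 ≠ 2, so there is no saddle point; optimal play is mixed.
Let Player I play Up with probability p. Expected payoff against b1: 5p + (-3)(1−p) = 8p − 3; against b2: (-5)p + 2(1−p) = −7p + 2.
Setting these equal: 8p − 3 = −7p + 2 ⇒ 15p = 5 ⇒ p = 1/3, and the value is (8)·(1/3) − 3 = -1/3.
For Player II: with q = P(b1), equating Up's and Down's payoffs gives 10q − 5 = −5q + 2 ⇒ q = 7/15.

-1/3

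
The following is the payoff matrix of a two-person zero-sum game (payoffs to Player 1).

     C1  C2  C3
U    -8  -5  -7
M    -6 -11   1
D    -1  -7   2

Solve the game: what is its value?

Row minima: U → -8, M → -11, D → -7; maximin = -7.
Column maxima: C1 → -1, C2 → -5, C3 → 2; minimax = -5.
-7 ≠ -5, so there is no saddle point; optimal play is mixed.
M is strictly dominated by D, so Player 1 never plays it.
C3 is strictly dominated by C1 (it gives Player 1 strictly more in every row), so Player 2 never plays it.
On the remaining 2×2 (U, D vs C1, C2):
Let Player 1 play U with probability p. Expected payoff against C1: (-8)p + (-1)(1−p) = −7p − 1; against C2: (-5)p + (-7)(1−p) = 2p − 7.
Setting these equal: −7p − 1 = 2p − 7 ⇒ −9p = -6 ⇒ p = 2/3, and the value is (-7)·(2/3) − 1 = -17/3.
For Player 2: with q = P(C1), equating U's and D's payoffs gives −3q − 5 = 6q − 7 ⇒ q = 2/9.

-17/3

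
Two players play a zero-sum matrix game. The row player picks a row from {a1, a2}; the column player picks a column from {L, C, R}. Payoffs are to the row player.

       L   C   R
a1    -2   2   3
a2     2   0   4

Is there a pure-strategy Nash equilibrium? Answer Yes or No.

No

Row minima: a1 → -2, a2 → 0; maximin = 0.
Column maxima: L → 2, C → 2, R → 4; minimax = 2.
0 ≠ 2, so no pure-strategy equilibrium exists.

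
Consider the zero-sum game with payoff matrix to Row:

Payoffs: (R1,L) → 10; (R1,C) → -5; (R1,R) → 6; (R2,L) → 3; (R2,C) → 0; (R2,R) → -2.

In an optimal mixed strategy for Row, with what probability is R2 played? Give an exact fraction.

Row minima: R1 → -5, R2 → -2; maximin = -2.
Column maxima: L → 10, C → 0, R → 6; minimax = 0.
-2 ≠ 0, so there is no saddle point; optimal play is mixed.
L is strictly dominated by C (it gives Row strictly more in every row), so Column never plays it.
On the remaining 2×2 (R1, R2 vs C, R):
Let Row play R1 with probability p. Expected payoff against C: (-5)p + 0(1−p) = −5p; against R: 6p + (-2)(1−p) = 8p − 2.
Setting these equal: −5p = 8p − 2 ⇒ −13p = -2 ⇒ p = 2/13, and the value is (-5)·(2/13) = -10/13.
For Column: with q = P(C), equating R1's and R2's payoffs gives −11q + 6 = 2q − 2 ⇒ q = 8/13.

11/13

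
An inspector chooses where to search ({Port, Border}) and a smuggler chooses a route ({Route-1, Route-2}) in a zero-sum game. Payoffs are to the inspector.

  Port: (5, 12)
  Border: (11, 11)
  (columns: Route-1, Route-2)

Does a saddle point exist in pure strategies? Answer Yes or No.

Row minima: Port → 5, Border → 11; maximin = 11.
Column maxima: Route-1 → 11, Route-2 → 12; minimax = 11.
maximin = minimax = 11, so a saddle point exists.

Yes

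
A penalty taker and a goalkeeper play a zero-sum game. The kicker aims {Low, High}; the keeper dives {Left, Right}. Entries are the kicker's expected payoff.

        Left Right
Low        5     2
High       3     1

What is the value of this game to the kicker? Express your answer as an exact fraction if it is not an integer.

2

Row minima: Low → 2, High → 1; maximin = 2.
Column maxima: Left → 5, Right → 2; minimax = 2.
Since maximin = minimax = 2, there is a saddle point and the value is 2.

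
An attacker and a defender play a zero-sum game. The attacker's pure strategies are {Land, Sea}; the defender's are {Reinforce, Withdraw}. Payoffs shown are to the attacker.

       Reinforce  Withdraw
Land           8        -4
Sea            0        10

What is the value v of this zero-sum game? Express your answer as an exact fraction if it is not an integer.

Row minima: Land → -4, Sea → 0; maximin = 0.
Column maxima: Reinforce → 8, Withdraw → 10; minimax = 8.
0 ≠ 8, so there is no saddle point; optimal play is mixed.
Let the attacker play Land with probability p. Expected payoff against Reinforce: 8p + 0(1−p) = 8p; against Withdraw: (-4)p + 10(1−p) = −14p + 10.
Setting these equal: 8p = −14p + 10 ⇒ 22p = 10 ⇒ p = 5/11, and the value is (8)·(5/11) = 40/11.
For the defender: with q = P(Reinforce), equating Land's and Sea's payoffs gives 12q − 4 = −10q + 10 ⇒ q = 7/11.

40/11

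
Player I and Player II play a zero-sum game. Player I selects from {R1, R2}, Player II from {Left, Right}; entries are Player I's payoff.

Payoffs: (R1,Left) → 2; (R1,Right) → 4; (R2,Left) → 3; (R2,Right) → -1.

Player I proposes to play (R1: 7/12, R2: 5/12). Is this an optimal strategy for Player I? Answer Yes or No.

Against Left this mix gives (7/12)·2 + (5/12)·3 = 29/12.
Against Right this mix gives (7/12)·4 + (5/12)·(-1) = 23/12.
Player II will play Right, holding Player I to 23/12. Shifting weight toward the row that does better against Right would raise this floor (the equalizing mix achieves 7/3 against both Right and Left), so the proposed strategy is not optimal.

No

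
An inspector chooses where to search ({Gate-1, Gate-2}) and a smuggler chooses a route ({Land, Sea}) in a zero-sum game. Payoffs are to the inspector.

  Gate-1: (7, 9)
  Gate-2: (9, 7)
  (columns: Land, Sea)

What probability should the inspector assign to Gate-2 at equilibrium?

Row minima: Gate-1 → 7, Gate-2 → 7; maximin = 7.
Column maxima: Land → 9, Sea → 9; minimax = 9.
7 ≠ 9, so there is no saddle point; optimal play is mixed.
Let the inspector play Gate-1 with probability p. Expected payoff against Land: 7p + 9(1−p) = −2p + 9; against Sea: 9p + 7(1−p) = 2p + 7.
Setting these equal: −2p + 9 = 2p + 7 ⇒ −4p = -2 ⇒ p = 1/2, and the value is (-2)·(1/2) + 9 = 8.
For the smuggler: with q = P(Land), equating Gate-1's and Gate-2's payoffs gives −2q + 9 = 2q + 7 ⇒ q = 1/2.

1/2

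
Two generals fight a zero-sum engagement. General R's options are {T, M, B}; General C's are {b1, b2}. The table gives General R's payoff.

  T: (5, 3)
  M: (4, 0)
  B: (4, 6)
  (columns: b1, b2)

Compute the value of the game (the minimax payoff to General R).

Row minima: T → 3, M → 0, B → 4; maximin = 4.
Column maxima: b1 → 5, b2 → 6; minimax = 5.
4 ≠ 5, so there is no saddle point; optimal play is mixed.
M is strictly dominated by T, so General R never plays it.
On the remaining 2×2 (T, B vs b1, b2):
Let General R play T with probability p. Expected payoff against b1: 5p + 4(1−p) = p + 4; against b2: 3p + 6(1−p) = −3p + 6.
Setting these equal: p + 4 = −3p + 6 ⇒ 4p = 2 ⇒ p = 1/2, and the value is (1)·(1/2) + 4 = 9/2.
For General C: with q = P(b1), equating T's and B's payoffs gives 2q + 3 = −2q + 6 ⇒ q = 3/4.

9/2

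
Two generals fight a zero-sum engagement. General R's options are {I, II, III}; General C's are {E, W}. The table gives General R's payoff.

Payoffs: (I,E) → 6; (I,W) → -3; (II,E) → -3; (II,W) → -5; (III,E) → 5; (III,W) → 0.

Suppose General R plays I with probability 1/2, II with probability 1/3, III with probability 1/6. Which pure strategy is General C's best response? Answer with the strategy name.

W

If General C plays E, General R's expected payoff is (1/2)·6 + (1/3)·(-3) + (1/6)·5 = 17/6.
If General C plays W, General R's expected payoff is (1/2)·(-3) + (1/3)·(-5) + (1/6)·0 = -19/6.
General C minimizes General R's payoff; the smallest is -19/6, so the best response is W.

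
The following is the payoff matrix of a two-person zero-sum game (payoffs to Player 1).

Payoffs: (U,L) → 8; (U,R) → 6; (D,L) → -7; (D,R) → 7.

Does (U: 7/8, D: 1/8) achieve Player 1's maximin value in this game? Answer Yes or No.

Against L this mix gives (7/8)·8 + (1/8)·(-7) = 49/8.
Against R this mix gives (7/8)·6 + (1/8)·7 = 49/8.
All of Player 2's active replies (L, R) yield 49/8, and no column does worse for Player 1. The mix makes Player 2 indifferent and guarantees 49/8, so it is optimal.

Yes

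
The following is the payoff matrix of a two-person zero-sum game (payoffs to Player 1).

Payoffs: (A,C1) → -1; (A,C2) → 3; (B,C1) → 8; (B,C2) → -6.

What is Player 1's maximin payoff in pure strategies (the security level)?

Row minima: A → -1, B → -6.
The best of these is -1.

-1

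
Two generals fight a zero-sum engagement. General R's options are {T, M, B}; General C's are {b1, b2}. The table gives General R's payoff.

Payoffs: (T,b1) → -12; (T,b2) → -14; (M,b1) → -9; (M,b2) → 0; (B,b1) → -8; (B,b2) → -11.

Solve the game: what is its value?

Row minima: T → -14, M → -9, B → -11; maximin = -9.
Column maxima: b1 → -8, b2 → 0; minimax = -8.
-9 ≠ -8, so there is no saddle point; optimal play is mixed.
T is strictly dominated by M, so General R never plays it.
On the remaining 2×2 (M, B vs b1, b2):
Let General R play M with probability p. Expected payoff against b1: (-9)p + (-8)(1−p) = −p − 8; against b2: 0p + (-11)(1−p) = 11p − 11.
Setting these equal: −p − 8 = 11p − 11 ⇒ −12p = -3 ⇒ p = 1/4, and the value is (-1)·(1/4) − 8 = -33/4.
For General C: with q = P(b1), equating M's and B's payoffs gives −9q = 3q − 11 ⇒ q = 11/12.

-33/4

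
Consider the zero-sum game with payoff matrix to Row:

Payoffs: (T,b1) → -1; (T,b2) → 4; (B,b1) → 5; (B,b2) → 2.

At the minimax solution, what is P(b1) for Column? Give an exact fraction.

Row minima: T → -1, B → 2; maximin = 2.
Column maxima: b1 → 5, b2 → 4; minimax = 4.
2 ≠ 4, so there is no saddle point; optimal play is mixed.
Let Row play T with probability p. Expected payoff against b1: (-1)p + 5(1−p) = −6p + 5; against b2: 4p + 2(1−p) = 2p + 2.
Setting these equal: −6p + 5 = 2p + 2 ⇒ −8p = -3 ⇒ p = 3/8, and the value is (-6)·(3/8) + 5 = 11/4.
For Column: with q = P(b1), equating T's and B's payoffs gives −5q + 4 = 3q + 2 ⇒ q = 1/4.

1/4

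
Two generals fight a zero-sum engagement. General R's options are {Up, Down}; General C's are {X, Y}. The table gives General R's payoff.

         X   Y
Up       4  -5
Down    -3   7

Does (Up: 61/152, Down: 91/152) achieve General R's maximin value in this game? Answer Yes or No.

No

Against X this mix gives (61/152)·4 + (91/152)·(-3) = -29/152.
Against Y this mix gives (61/152)·(-5) + (91/152)·7 = 83/38.
General C will play X, holding General R to -29/152. Shifting weight toward the row that does better against X would raise this floor (the equalizing mix achieves 13/19 against both X and Y), so the proposed strategy is not optimal.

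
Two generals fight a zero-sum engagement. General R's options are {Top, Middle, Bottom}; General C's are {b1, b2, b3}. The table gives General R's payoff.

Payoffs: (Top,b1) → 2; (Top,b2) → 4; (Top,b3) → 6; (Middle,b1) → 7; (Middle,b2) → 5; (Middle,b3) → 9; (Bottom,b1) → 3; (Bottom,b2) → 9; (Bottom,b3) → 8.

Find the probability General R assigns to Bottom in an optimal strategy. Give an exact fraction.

Row minima: Top → 2, Middle → 5, Bottom → 3; maximin = 5.
Column maxima: b1 → 7, b2 → 9, b3 → 9; minimax = 7.
5 ≠ 7, so there is no saddle point; optimal play is mixed.
Top is strictly dominated by Middle, so General R never plays it.
b3 is strictly dominated by b1 (it gives General R strictly more in every row), so General C never plays it.
On the remaining 2×2 (Middle, Bottom vs b1, b2):
Let General R play Middle with probability p. Expected payoff against b1: 7p + 3(1−p) = 4p + 3; against b2: 5p + 9(1−p) = −4p + 9.
Setting these equal: 4p + 3 = −4p + 9 ⇒ 8p = 6 ⇒ p = 3/4, and the value is (4)·(3/4) + 3 = 6.
For General C: with q = P(b1), equating Middle's and Bottom's payoffs gives 2q + 5 = −6q + 9 ⇒ q = 1/2.

1/4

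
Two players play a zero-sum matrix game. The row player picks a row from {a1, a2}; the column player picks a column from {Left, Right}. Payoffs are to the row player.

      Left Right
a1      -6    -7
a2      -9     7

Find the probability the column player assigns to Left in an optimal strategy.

Row minima: a1 → -7, a2 → -9; maximin = -7.
Column maxima: Left → -6, Right → 7; minimax = -6.
-7 ≠ -6, so there is no saddle point; optimal play is mixed.
Let the row player play a1 with probability p. Expected payoff against Left: (-6)p + (-9)(1−p) = 3p − 9; against Right: (-7)p + 7(1−p) = −14p + 7.
Setting these equal: 3p − 9 = −14p + 7 ⇒ 17p = 16 ⇒ p = 16/17, and the value is (3)·(16/17) − 9 = -105/17.
For the column player: with q = P(Left), equating a1's and a2's payoffs gives q − 7 = −16q + 7 ⇒ q = 14/17.

14/17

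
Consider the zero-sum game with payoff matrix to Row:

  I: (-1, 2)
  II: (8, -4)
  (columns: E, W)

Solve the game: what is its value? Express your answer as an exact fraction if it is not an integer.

4/5

Row minima: I → -1, II → -4; maximin = -1.
Column maxima: E → 8, W → 2; minimax = 2.
-1 ≠ 2, so there is no saddle point; optimal play is mixed.
Let Row play I with probability p. Expected payoff against E: (-1)p + 8(1−p) = −9p + 8; against W: 2p + (-4)(1−p) = 6p − 4.
Setting these equal: −9p + 8 = 6p − 4 ⇒ −15p = -12 ⇒ p = 4/5, and the value is (-9)·(4/5) + 8 = 4/5.
For Column: with q = P(E), equating I's and II's payoffs gives −3q + 2 = 12q − 4 ⇒ q = 2/5.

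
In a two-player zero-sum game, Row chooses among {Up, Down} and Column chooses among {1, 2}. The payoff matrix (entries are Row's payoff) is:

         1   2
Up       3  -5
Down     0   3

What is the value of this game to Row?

Row minima: Up → -5, Down → 0; maximin = 0.
Column maxima: 1 → 3, 2 → 3; minimax = 3.
0 ≠ 3, so there is no saddle point; optimal play is mixed.
Let Row play Up with probability p. Expected payoff against 1: 3p + 0(1−p) = 3p; against 2: (-5)p + 3(1−p) = −8p + 3.
Setting these equal: 3p = −8p + 3 ⇒ 11p = 3 ⇒ p = 3/11, and the value is (3)·(3/11) = 9/11.
For Column: with q = P(1), equating Up's and Down's payoffs gives 8q − 5 = −3q + 3 ⇒ q = 8/11.

9/11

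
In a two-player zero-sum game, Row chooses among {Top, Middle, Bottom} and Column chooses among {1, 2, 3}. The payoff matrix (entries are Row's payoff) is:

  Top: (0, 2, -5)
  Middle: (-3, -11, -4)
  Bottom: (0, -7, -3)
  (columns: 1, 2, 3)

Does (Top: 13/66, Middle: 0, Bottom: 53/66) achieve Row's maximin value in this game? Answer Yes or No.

Against 1 this mix gives (13/66)·0 + (53/66)·0 = 0.
Against 2 this mix gives (13/66)·2 + (53/66)·(-7) = -115/22.
Against 3 this mix gives (13/66)·(-5) + (53/66)·(-3) = -112/33.
Column will play 2, holding Row to -115/22. Shifting weight toward the row that does better against 2 would raise this floor (the equalizing mix achieves -41/11 against both 2 and 3), so the proposed strategy is not optimal.

No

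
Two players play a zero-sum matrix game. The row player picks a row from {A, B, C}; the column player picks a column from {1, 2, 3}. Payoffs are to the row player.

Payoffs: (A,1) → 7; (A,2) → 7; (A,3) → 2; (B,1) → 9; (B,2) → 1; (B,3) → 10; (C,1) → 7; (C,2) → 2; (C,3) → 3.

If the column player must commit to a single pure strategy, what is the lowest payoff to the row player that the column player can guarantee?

7

Column maxima: 1 → 9, 2 → 7, 3 → 10.
The smallest of these is 7.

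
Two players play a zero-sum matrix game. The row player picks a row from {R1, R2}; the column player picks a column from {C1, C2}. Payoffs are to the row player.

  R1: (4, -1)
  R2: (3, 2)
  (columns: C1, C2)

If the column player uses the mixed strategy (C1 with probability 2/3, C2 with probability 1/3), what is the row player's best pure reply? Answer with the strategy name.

Expected payoff of R1: (2/3)·4 + (1/3)·(-1) = 7/3.
Expected payoff of R2: (2/3)·3 + (1/3)·2 = 8/3.
The largest is 8/3, so the row player's best response is R2.

R2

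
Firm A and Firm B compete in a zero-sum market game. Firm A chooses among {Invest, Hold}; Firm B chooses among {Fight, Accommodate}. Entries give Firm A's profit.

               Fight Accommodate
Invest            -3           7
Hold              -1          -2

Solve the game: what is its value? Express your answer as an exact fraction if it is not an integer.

Row minima: Invest → -3, Hold → -2; maximin = -2.
Column maxima: Fight → -1, Accommodate → 7; minimax = -1.
-2 ≠ -1, so there is no saddle point; optimal play is mixed.
Let Firm A play Invest with probability p. Expected payoff against Fight: (-3)p + (-1)(1−p) = −2p − 1; against Accommodate: 7p + (-2)(1−p) = 9p − 2.
Setting these equal: −2p − 1 = 9p − 2 ⇒ −11p = -1 ⇒ p = 1/11, and the value is (-2)·(1/11) − 1 = -13/11.
For Firm B: with q = P(Fight), equating Invest's and Hold's payoffs gives −10q + 7 = q − 2 ⇒ q = 9/11.

-13/11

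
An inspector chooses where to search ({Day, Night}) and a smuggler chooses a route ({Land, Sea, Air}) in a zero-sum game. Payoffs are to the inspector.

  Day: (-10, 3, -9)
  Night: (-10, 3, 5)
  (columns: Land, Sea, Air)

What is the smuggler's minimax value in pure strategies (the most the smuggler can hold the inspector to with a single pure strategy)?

-10

Column maxima: Land → -10, Sea → 3, Air → 5.
The smallest of these is -10.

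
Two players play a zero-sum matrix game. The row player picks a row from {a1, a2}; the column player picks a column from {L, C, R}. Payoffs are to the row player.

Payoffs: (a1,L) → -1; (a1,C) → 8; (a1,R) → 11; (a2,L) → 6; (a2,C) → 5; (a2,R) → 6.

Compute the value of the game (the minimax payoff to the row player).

53/10

Row minima: a1 → -1, a2 → 5; maximin = 5.
Column maxima: L → 6, C → 8, R → 11; minimax = 6.
5 ≠ 6, so there is no saddle point; optimal play is mixed.
R is strictly dominated by C (it gives the row player strictly more in every row), so the column player never plays it.
On the remaining 2×2 (a1, a2 vs L, C):
Let the row player play a1 with probability p. Expected payoff against L: (-1)p + 6(1−p) = −7p + 6; against C: 8p + 5(1−p) = 3p + 5.
Setting these equal: −7p + 6 = 3p + 5 ⇒ −10p = -1 ⇒ p = 1/10, and the value is (-7)·(1/10) + 6 = 53/10.
For the column player: with q = P(L), equating a1's and a2's payoffs gives −9q + 8 = q + 5 ⇒ q = 3/10.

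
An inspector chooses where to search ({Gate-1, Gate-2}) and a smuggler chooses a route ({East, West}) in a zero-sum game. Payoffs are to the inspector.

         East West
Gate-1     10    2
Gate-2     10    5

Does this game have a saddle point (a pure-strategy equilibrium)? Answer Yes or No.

Yes

Row minima: Gate-1 → 2, Gate-2 → 5; maximin = 5.
Column maxima: East → 10, West → 5; minimax = 5.
maximin = minimax = 5, so a saddle point exists.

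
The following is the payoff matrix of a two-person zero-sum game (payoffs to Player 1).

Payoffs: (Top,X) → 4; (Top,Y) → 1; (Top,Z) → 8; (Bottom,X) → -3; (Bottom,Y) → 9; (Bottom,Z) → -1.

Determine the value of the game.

13/5

Row minima: Top → 1, Bottom → -3; maximin = 1.
Column maxima: X → 4, Y → 9, Z → 8; minimax = 4.
1 ≠ 4, so there is no saddle point; optimal play is mixed.
Z is strictly dominated by X (it gives Player 1 strictly more in every row), so Player 2 never plays it.
On the remaining 2×2 (Top, Bottom vs X, Y):
Let Player 1 play Top with probability p. Expected payoff against X: 4p + (-3)(1−p) = 7p − 3; against Y: 1p + 9(1−p) = −8p + 9.
Setting these equal: 7p − 3 = −8p + 9 ⇒ 15p = 12 ⇒ p = 4/5, and the value is (7)·(4/5) − 3 = 13/5.
For Player 2: with q = P(X), equating Top's and Bottom's payoffs gives 3q + 1 = −12q + 9 ⇒ q = 8/15.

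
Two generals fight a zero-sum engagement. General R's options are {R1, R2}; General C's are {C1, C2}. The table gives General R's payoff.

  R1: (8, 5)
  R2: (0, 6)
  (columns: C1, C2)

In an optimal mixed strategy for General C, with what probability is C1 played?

Row minima: R1 → 5, R2 → 0; maximin = 5.
Column maxima: C1 → 8, C2 → 6; minimax = 6.
5 ≠ 6, so there is no saddle point; optimal play is mixed.
Let General R play R1 with probability p. Expected payoff against C1: 8p + 0(1−p) = 8p; against C2: 5p + 6(1−p) = −p + 6.
Setting these equal: 8p = −p + 6 ⇒ 9p = 6 ⇒ p = 2/3, and the value is (8)·(2/3) = 16/3.
For General C: with q = P(C1), equating R1's and R2's payoffs gives 3q + 5 = −6q + 6 ⇒ q = 1/9.

1/9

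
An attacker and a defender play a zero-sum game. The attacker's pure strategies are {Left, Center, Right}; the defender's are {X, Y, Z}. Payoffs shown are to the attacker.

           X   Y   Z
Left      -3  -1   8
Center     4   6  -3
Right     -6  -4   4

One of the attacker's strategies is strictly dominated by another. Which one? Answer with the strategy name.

Left gives a strictly higher payoff than Right against every column: -3 > -6, -1 > -4, 8 > 4.
So Right is strictly dominated and the attacker never plays it.

Right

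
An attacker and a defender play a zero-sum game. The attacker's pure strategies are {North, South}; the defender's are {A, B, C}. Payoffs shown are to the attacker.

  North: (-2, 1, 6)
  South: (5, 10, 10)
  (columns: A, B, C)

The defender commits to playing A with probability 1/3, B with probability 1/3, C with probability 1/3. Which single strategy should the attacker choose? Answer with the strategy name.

Expected payoff of North: (1/3)·(-2) + (1/3)·1 + (1/3)·6 = 5/3.
Expected payoff of South: (1/3)·5 + (1/3)·10 + (1/3)·10 = 25/3.
The largest is 25/3, so the attacker's best response is South.

South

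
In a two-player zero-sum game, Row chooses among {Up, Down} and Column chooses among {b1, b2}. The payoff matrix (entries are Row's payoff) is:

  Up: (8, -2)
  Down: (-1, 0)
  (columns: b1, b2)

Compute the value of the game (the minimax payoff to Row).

Row minima: Up → -2, Down → -1; maximin = -1.
Column maxima: b1 → 8, b2 → 0; minimax = 0.
-1 ≠ 0, so there is no saddle point; optimal play is mixed.
Let Row play Up with probability p. Expected payoff against b1: 8p + (-1)(1−p) = 9p − 1; against b2: (-2)p + 0(1−p) = −2p.
Setting these equal: 9p − 1 = −2p ⇒ 11p = 1 ⇒ p = 1/11, and the value is (9)·(1/11) − 1 = -2/11.
For Column: with q = P(b1), equating Up's and Down's payoffs gives 10q − 2 = −q ⇒ q = 2/11.

-2/11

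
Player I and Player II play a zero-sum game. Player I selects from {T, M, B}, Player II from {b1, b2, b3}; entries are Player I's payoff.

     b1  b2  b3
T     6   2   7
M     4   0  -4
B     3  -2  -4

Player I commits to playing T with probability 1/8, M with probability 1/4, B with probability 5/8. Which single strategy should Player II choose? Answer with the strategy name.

If Player II plays b1, Player I's expected payoff is (1/8)·6 + (1/4)·4 + (5/8)·3 = 29/8.
If Player II plays b2, Player I's expected payoff is (1/8)·2 + (1/4)·0 + (5/8)·(-2) = -1.
If Player II plays b3, Player I's expected payoff is (1/8)·7 + (1/4)·(-4) + (5/8)·(-4) = -21/8.
Player II minimizes Player I's payoff; the smallest is -21/8, so the best response is b3.

b3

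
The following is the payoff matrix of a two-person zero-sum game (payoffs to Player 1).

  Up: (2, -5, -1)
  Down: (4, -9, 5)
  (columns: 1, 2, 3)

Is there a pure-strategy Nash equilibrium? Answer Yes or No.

Row minima: Up → -5, Down → -9; maximin = -5.
Column maxima: 1 → 4, 2 → -5, 3 → 5; minimax = -5.
maximin = minimax = -5, so a saddle point exists.

Yes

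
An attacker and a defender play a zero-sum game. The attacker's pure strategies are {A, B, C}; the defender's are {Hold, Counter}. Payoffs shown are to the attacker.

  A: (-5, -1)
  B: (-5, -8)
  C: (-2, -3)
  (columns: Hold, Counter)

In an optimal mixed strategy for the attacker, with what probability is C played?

4/5

Row minima: A → -5, B → -8, C → -3; maximin = -3.
Column maxima: Hold → -2, Counter → -1; minimax = -2.
-3 ≠ -2, so there is no saddle point; optimal play is mixed.
B is strictly dominated by C, so the attacker never plays it.
On the remaining 2×2 (A, C vs Hold, Counter):
Let the attacker play A with probability p. Expected payoff against Hold: (-5)p + (-2)(1−p) = −3p − 2; against Counter: (-1)p + (-3)(1−p) = 2p − 3.
Setting these equal: −3p − 2 = 2p − 3 ⇒ −5p = -1 ⇒ p = 1/5, and the value is (-3)·(1/5) − 2 = -13/5.
For the defender: with q = P(Hold), equating A's and C's payoffs gives −4q − 1 = q − 3 ⇒ q = 2/5.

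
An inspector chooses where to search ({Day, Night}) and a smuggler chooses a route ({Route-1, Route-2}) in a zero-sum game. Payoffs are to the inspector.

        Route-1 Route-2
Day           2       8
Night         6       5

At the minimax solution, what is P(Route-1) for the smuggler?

Row minima: Day → 2, Night → 5; maximin = 5.
Column maxima: Route-1 → 6, Route-2 → 8; minimax = 6.
5 ≠ 6, so there is no saddle point; optimal play is mixed.
Let the inspector play Day with probability p. Expected payoff against Route-1: 2p + 6(1−p) = −4p + 6; against Route-2: 8p + 5(1−p) = 3p + 5.
Setting these equal: −4p + 6 = 3p + 5 ⇒ −7p = -1 ⇒ p = 1/7, and the value is (-4)·(1/7) + 6 = 38/7.
For the smuggler: with q = P(Route-1), equating Day's and Night's payoffs gives −6q + 8 = q + 5 ⇒ q = 3/7.

3/7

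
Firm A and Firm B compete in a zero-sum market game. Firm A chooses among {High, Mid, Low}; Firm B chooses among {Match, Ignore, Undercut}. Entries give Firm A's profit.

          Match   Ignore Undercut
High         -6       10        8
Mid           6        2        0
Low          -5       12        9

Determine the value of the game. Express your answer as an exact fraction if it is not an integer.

27/10

Row minima: High → -6, Mid → 0, Low → -5; maximin = 0.
Column maxima: Match → 6, Ignore → 12, Undercut → 9; minimax = 6.
0 ≠ 6, so there is no saddle point; optimal play is mixed.
High is strictly dominated by Low, so Firm A never plays it.
Ignore is strictly dominated by Undercut (it gives Firm A strictly more in every row), so Firm B never plays it.
On the remaining 2×2 (Mid, Low vs Match, Undercut):
Let Firm A play Mid with probability p. Expected payoff against Match: 6p + (-5)(1−p) = 11p − 5; against Undercut: 0p + 9(1−p) = −9p + 9.
Setting these equal: 11p − 5 = −9p + 9 ⇒ 20p = 14 ⇒ p = 7/10, and the value is (11)·(7/10) − 5 = 27/10.
For Firm B: with q = P(Match), equating Mid's and Low's payoffs gives 6q = −14q + 9 ⇒ q = 9/20.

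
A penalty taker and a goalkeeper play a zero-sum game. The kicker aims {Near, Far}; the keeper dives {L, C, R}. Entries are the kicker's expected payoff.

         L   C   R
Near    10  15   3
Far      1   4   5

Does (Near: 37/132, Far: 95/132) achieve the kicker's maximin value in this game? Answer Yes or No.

Against L this mix gives (37/132)·10 + (95/132)·1 = 155/44.
Against C this mix gives (37/132)·15 + (95/132)·4 = 85/12.
Against R this mix gives (37/132)·3 + (95/132)·5 = 293/66.
The keeper will play L, holding the kicker to 155/44. Shifting weight toward the row that does better against L would raise this floor (the equalizing mix achieves 47/11 against both L and R), so the proposed strategy is not optimal.

No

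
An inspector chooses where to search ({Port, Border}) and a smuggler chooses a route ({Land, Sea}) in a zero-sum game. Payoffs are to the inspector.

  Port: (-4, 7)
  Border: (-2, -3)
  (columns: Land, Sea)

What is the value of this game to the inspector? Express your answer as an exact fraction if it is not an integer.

-13/6

Row minima: Port → -4, Border → -3; maximin = -3.
Column maxima: Land → -2, Sea → 7; minimax = -2.
-3 ≠ -2, so there is no saddle point; optimal play is mixed.
Let the inspector play Port with probability p. Expected payoff against Land: (-4)p + (-2)(1−p) = −2p − 2; against Sea: 7p + (-3)(1−p) = 10p − 3.
Setting these equal: −2p − 2 = 10p − 3 ⇒ −12p = -1 ⇒ p = 1/12, and the value is (-2)·(1/12) − 2 = -13/6.
For the smuggler: with q = P(Land), equating Port's and Border's payoffs gives −11q + 7 = q − 3 ⇒ q = 5/6.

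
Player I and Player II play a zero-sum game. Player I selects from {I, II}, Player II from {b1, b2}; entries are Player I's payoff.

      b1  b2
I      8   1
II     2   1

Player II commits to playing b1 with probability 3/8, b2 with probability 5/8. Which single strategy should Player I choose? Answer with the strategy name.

Expected payoff of I: (3/8)·8 + (5/8)·1 = 29/8.
Expected payoff of II: (3/8)·2 + (5/8)·1 = 11/8.
The largest is 29/8, so Player I's best response is I.

I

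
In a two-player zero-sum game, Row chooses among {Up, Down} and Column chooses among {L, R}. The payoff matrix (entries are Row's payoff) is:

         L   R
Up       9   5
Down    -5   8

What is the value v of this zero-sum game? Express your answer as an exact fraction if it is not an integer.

Row minima: Up → 5, Down → -5; maximin = 5.
Column maxima: L → 9, R → 8; minimax = 8.
5 ≠ 8, so there is no saddle point; optimal play is mixed.
Let Row play Up with probability p. Expected payoff against L: 9p + (-5)(1−p) = 14p − 5; against R: 5p + 8(1−p) = −3p + 8.
Setting these equal: 14p − 5 = −3p + 8 ⇒ 17p = 13 ⇒ p = 13/17, and the value is (14)·(13/17) − 5 = 97/17.
For Column: with q = P(L), equating Up's and Down's payoffs gives 4q + 5 = −13q + 8 ⇒ q = 3/17.

97/17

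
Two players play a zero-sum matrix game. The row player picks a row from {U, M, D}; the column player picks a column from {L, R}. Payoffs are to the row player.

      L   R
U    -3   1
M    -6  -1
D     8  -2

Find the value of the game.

1/7

Row minima: U → -3, M → -6, D → -2; maximin = -2.
Column maxima: L → 8, R → 1; minimax = 1.
-2 ≠ 1, so there is no saddle point; optimal play is mixed.
M is strictly dominated by U, so the row player never plays it.
On the remaining 2×2 (U, D vs L, R):
Let the row player play U with probability p. Expected payoff against L: (-3)p + 8(1−p) = −11p + 8; against R: 1p + (-2)(1−p) = 3p − 2.
Setting these equal: −11p + 8 = 3p − 2 ⇒ −14p = -10 ⇒ p = 5/7, and the value is (-11)·(5/7) + 8 = 1/7.
For the column player: with q = P(L), equating U's and D's payoffs gives −4q + 1 = 10q − 2 ⇒ q = 3/14.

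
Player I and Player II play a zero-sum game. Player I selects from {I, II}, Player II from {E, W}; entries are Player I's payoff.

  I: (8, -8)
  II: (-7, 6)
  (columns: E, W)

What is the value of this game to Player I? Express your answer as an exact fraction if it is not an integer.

-8/29

Row minima: I → -8, II → -7; maximin = -7.
Column maxima: E → 8, W → 6; minimax = 6.
-7 ≠ 6, so there is no saddle point; optimal play is mixed.
Let Player I play I with probability p. Expected payoff against E: 8p + (-7)(1−p) = 15p − 7; against W: (-8)p + 6(1−p) = −14p + 6.
Setting these equal: 15p − 7 = −14p + 6 ⇒ 29p = 13 ⇒ p = 13/29, and the value is (15)·(13/29) − 7 = -8/29.
For Player II: with q = P(E), equating I's and II's payoffs gives 16q − 8 = −13q + 6 ⇒ q = 14/29.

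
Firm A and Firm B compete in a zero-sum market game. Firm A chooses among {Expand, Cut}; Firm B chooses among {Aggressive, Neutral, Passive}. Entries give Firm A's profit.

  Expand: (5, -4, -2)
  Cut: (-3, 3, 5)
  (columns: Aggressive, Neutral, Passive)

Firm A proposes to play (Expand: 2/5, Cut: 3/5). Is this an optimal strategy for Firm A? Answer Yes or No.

Yes

Against Aggressive this mix gives (2/5)·5 + (3/5)·(-3) = 1/5.
Against Neutral this mix gives (2/5)·(-4) + (3/5)·3 = 1/5.
Against Passive this mix gives (2/5)·(-2) + (3/5)·5 = 11/5.
All of Firm B's active replies (Aggressive, Neutral) yield 1/5, and no column does worse for Firm A. The mix makes Firm B indifferent and guarantees 1/5, so it is optimal.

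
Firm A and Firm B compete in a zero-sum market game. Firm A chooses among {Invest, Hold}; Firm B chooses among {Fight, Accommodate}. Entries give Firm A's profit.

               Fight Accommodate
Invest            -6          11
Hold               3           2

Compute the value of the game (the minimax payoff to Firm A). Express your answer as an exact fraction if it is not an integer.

Row minima: Invest → -6, Hold → 2; maximin = 2.
Column maxima: Fight → 3, Accommodate → 11; minimax = 3.
2 ≠ 3, so there is no saddle point; optimal play is mixed.
Let Firm A play Invest with probability p. Expected payoff against Fight: (-6)p + 3(1−p) = −9p + 3; against Accommodate: 11p + 2(1−p) = 9p + 2.
Setting these equal: −9p + 3 = 9p + 2 ⇒ −18p = -1 ⇒ p = 1/18, and the value is (-9)·(1/18) + 3 = 5/2.
For Firm B: with q = P(Fight), equating Invest's and Hold's payoffs gives −17q + 11 = q + 2 ⇒ q = 1/2.

5/2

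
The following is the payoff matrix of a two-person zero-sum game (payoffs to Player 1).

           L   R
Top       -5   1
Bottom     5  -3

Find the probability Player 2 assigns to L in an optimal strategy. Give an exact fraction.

Row minima: Top → -5, Bottom → -3; maximin = -3.
Column maxima: L → 5, R → 1; minimax = 1.
-3 ≠ 1, so there is no saddle point; optimal play is mixed.
Let Player 1 play Top with probability p. Expected payoff against L: (-5)p + 5(1−p) = −10p + 5; against R: 1p + (-3)(1−p) = 4p − 3.
Setting these equal: −10p + 5 = 4p − 3 ⇒ −14p = -8 ⇒ p = 4/7, and the value is (-10)·(4/7) + 5 = -5/7.
For Player 2: with q = P(L), equating Top's and Bottom's payoffs gives −6q + 1 = 8q − 3 ⇒ q = 2/7.

2/7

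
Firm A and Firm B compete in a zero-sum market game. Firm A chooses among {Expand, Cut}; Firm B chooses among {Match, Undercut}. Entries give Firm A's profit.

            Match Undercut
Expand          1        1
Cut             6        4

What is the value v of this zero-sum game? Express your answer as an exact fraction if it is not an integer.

Row minima: Expand → 1, Cut → 4; maximin = 4.
Column maxima: Match → 6, Undercut → 4; minimax = 4.
Since maximin = minimax = 4, there is a saddle point and the value is 4.

4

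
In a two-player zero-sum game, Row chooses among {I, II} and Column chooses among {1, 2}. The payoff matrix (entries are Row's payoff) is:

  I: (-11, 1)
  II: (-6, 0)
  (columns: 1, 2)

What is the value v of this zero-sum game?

-6

Row minima: I → -11, II → -6; maximin = -6.
Column maxima: 1 → -6, 2 → 1; minimax = -6.
Since maximin = minimax = -6, there is a saddle point and the value is -6.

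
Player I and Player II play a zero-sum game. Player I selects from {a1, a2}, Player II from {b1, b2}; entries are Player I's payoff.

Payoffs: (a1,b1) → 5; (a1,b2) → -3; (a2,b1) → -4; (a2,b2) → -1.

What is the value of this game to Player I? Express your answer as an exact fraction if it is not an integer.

Row minima: a1 → -3, a2 → -4; maximin = -3.
Column maxima: b1 → 5, b2 → -1; minimax = -1.
-3 ≠ -1, so there is no saddle point; optimal play is mixed.
Let Player I play a1 with probability p. Expected payoff against b1: 5p + (-4)(1−p) = 9p − 4; against b2: (-3)p + (-1)(1−p) = −2p − 1.
Setting these equal: 9p − 4 = −2p − 1 ⇒ 11p = 3 ⇒ p = 3/11, and the value is (9)·(3/11) − 4 = -17/11.
For Player II: with q = P(b1), equating a1's and a2's payoffs gives 8q − 3 = −3q − 1 ⇒ q = 2/11.

-17/11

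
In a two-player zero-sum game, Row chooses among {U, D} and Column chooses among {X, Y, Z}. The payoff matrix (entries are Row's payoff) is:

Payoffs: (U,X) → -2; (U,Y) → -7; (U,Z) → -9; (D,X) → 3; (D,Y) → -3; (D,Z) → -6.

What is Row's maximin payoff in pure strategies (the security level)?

Row minima: U → -9, D → -6.
The best of these is -6.

-6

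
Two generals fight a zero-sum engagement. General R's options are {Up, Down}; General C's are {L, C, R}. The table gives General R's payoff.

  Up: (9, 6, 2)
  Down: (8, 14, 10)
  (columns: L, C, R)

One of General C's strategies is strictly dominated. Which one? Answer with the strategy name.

R holds General R's payoff strictly below C in every row: 2 < 6, 10 < 14.
So C is strictly dominated for General C.

C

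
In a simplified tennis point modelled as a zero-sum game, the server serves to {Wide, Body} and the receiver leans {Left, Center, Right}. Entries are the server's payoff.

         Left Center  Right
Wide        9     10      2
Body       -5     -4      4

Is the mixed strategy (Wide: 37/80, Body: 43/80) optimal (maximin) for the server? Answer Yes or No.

No

Against Left this mix gives (37/80)·9 + (43/80)·(-5) = 59/40.
Against Center this mix gives (37/80)·10 + (43/80)·(-4) = 99/40.
Against Right this mix gives (37/80)·2 + (43/80)·4 = 123/40.
The receiver will play Left, holding the server to 59/40. Shifting weight toward the row that does better against Left would raise this floor (the equalizing mix achieves 23/8 against both Left and Right), so the proposed strategy is not optimal.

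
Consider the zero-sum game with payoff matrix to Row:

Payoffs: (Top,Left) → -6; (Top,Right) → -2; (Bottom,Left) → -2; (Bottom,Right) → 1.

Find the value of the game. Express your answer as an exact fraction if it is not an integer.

-2

Row minima: Top → -6, Bottom → -2; maximin = -2.
Column maxima: Left → -2, Right → 1; minimax = -2.
Since maximin = minimax = -2, there is a saddle point and the value is -2.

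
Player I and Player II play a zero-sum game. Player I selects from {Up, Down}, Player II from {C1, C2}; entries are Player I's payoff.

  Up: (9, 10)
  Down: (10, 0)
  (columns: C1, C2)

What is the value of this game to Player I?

Row minima: Up → 9, Down → 0; maximin = 9.
Column maxima: C1 → 10, C2 → 10; minimax = 10.
9 ≠ 10, so there is no saddle point; optimal play is mixed.
Let Player I play Up with probability p. Expected payoff against C1: 9p + 10(1−p) = −p + 10; against C2: 10p + 0(1−p) = 10p.
Setting these equal: −p + 10 = 10p ⇒ −11p = -10 ⇒ p = 10/11, and the value is (-1)·(10/11) + 10 = 100/11.
For Player II: with q = P(C1), equating Up's and Down's payoffs gives −q + 10 = 10q ⇒ q = 10/11.

100/11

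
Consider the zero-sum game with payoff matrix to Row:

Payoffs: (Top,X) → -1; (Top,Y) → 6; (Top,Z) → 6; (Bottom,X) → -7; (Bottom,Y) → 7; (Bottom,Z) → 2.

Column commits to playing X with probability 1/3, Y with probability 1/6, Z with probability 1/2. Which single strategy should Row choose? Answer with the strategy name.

Top

Expected payoff of Top: (1/3)·(-1) + (1/6)·6 + (1/2)·6 = 11/3.
Expected payoff of Bottom: (1/3)·(-7) + (1/6)·7 + (1/2)·2 = -1/6.
The largest is 11/3, so Row's best response is Top.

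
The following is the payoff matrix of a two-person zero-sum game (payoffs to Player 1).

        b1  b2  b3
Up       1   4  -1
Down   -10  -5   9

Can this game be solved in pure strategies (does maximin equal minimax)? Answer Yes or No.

No

Row minima: Up → -1, Down → -10; maximin = -1.
Column maxima: b1 → 1, b2 → 4, b3 → 9; minimax = 1.
-1 ≠ 1, so no pure-strategy equilibrium exists.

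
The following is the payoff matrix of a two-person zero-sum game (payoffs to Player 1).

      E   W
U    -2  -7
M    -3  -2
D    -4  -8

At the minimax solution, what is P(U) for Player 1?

Row minima: U → -7, M → -3, D → -8; maximin = -3.
Column maxima: E → -2, W → -2; minimax = -2.
-3 ≠ -2, so there is no saddle point; optimal play is mixed.
D is strictly dominated by U, so Player 1 never plays it.
On the remaining 2×2 (U, M vs E, W):
Let Player 1 play U with probability p. Expected payoff against E: (-2)p + (-3)(1−p) = p − 3; against W: (-7)p + (-2)(1−p) = −5p − 2.
Setting these equal: p − 3 = −5p − 2 ⇒ 6p = 1 ⇒ p = 1/6, and the value is (1)·(1/6) − 3 = -17/6.
For Player 2: with q = P(E), equating U's and M's payoffs gives 5q − 7 = −q − 2 ⇒ q = 5/6.

1/6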